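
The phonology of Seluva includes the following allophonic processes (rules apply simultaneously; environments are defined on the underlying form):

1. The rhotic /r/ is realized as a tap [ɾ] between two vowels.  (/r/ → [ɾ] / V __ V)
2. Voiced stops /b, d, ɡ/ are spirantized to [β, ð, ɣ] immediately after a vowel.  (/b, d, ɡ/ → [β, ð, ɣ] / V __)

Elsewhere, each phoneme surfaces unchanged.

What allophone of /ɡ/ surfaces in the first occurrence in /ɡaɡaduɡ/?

[ɡ]

/ɡ/ (word-initial) fails the environment for rule 2, so it stays [ɡ].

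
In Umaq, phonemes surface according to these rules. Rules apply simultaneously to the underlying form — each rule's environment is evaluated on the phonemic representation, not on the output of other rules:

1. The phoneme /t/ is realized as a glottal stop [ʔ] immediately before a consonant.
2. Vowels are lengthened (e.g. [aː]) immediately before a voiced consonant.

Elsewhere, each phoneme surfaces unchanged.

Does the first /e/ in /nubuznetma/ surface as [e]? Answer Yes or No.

Yes

/e/ (between /n/ and /t/): rule 2 targets it, but not before a voiced consonant → unchanged [e].
The actual realization is [e], which matches [e].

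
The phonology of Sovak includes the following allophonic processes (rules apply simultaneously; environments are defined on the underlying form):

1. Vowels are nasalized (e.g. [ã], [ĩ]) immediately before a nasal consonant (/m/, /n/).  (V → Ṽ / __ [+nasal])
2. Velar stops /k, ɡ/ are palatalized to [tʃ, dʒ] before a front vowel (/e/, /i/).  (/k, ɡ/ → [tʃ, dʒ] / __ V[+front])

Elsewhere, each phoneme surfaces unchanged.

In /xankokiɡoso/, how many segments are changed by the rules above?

2

Segments that undergo a rule: /a/ → [ã] (rule 1); /k/ → [tʃ] (rule 2).
All other segments surface unchanged.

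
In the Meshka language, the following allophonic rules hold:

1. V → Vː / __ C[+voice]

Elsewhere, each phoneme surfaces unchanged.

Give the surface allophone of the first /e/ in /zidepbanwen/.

[e]

/e/ (between /d/ and /p/): rule 1 targets it, but not before a voiced consonant → unchanged [e].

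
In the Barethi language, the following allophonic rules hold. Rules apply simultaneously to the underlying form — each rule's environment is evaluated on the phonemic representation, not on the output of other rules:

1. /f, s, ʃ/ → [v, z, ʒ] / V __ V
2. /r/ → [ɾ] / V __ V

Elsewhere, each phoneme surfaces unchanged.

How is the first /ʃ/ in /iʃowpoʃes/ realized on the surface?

[ʒ]

/ʃ/ (between /i/ and /o/) occurs between two vowels → [ʒ] by rule 1.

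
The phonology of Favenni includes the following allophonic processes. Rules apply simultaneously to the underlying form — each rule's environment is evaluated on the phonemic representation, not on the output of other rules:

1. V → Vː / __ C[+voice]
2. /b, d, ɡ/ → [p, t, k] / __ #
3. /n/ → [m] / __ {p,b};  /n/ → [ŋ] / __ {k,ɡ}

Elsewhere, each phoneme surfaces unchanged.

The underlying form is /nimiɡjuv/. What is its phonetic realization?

[niːmiːɡjuːv]

/n/ (word-initial): rule 3 targets it, but not before a labial or velar stop → unchanged [n].
/i/ — between /n/ and /m/, before a voiced consonant — surfaces as [iː] (rule 1).
/i/ — between /m/ and /ɡ/, before a voiced consonant — surfaces as [iː] (rule 1).
/ɡ/ (between /i/ and /j/) is in the target of rule 2 but the environment (word-finally) is not met → [ɡ].
/u/ (between /j/ and /v/): before a voiced consonant, so rule 1 applies → [uː].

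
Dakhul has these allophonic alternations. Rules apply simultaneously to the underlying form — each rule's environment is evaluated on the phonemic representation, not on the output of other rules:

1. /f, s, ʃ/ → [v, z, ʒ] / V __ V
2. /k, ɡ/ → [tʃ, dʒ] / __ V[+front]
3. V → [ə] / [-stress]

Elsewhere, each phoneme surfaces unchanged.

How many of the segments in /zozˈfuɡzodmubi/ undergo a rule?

4

Segments that undergo a rule: /o/ → [ə] (rule 3); /o/ → [ə] (rule 3); /u/ → [ə] (rule 3); /i/ → [ə] (rule 3).
All other segments surface unchanged.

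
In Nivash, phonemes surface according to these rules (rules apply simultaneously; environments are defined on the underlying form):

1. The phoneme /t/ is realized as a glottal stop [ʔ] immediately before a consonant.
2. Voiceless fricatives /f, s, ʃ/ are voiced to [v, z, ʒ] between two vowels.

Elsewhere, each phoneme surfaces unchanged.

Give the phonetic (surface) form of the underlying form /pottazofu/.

/p/ stays [p].
/o/ (between /p/ and /t/): no rule targets it → [o].
/t/ meets the environment for rule 1 (immediately before a consonant) → [ʔ].
/t/ (between /t/ and /a/) is in the target of rule 1 but the environment (immediately before a consonant) is not met → [t].
/a/ (between /t/ and /z/): no rule targets it → [a].
/z/ — not in any rule's target class → [z].
/o/ (between /z/ and /f/): no rule targets it → [o].
/f/ meets the environment for rule 2 (between two vowels) → [v].
/u/ (word-final) is unaffected → [u].

[poʔtazovu]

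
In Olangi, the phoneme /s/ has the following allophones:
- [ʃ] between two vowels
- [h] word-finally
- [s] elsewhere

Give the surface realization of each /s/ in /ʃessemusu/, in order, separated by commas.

Occurrence 1 (position 3): no conditioning environment matches → elsewhere allophone [s].
Occurrence 2 (position 4): no conditioning environment matches → elsewhere allophone [s].
Occurrence 3 (position 8): between two vowels → [ʃ].

[s], [s], [ʃ]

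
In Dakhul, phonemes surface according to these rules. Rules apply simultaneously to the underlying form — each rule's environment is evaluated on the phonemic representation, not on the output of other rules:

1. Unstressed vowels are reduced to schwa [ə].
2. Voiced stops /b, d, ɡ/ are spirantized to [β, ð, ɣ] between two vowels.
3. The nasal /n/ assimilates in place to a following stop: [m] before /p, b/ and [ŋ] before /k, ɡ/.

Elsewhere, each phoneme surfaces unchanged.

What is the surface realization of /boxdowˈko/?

[bəxdəwˈko]

/b/ (word-initial) is in the target of rule 2 but the environment (between two vowels) is not met → [b].
Rule 1 applies to /o/ (between /b/ and /x/: in an unstressed syllable) → [ə].
/d/ (between /x/ and /o/): rule 2 targets it, but not between two vowels → unchanged [d].
/o/ meets the environment for rule 1 (in an unstressed syllable) → [ə].
/o/ (word-final) is in the target of rule 1 but the environment (in an unstressed syllable) is not met → [o].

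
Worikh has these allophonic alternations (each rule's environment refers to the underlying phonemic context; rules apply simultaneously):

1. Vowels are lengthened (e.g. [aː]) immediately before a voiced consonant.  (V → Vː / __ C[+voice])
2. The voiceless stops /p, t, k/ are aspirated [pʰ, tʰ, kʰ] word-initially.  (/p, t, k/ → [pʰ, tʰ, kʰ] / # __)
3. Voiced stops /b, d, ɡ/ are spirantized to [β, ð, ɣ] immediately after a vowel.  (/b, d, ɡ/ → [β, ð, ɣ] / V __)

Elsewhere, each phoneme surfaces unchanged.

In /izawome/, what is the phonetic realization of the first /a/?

Rule 1 applies to /a/ (between /z/ and /w/: before a voiced consonant) → [aː].

[aː]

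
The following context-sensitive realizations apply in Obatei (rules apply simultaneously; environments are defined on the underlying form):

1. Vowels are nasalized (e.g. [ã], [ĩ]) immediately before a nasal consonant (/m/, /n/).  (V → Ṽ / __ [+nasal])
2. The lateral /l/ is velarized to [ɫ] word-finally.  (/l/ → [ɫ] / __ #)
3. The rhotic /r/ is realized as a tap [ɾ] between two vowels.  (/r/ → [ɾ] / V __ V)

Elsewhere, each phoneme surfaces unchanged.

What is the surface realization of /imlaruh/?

[ĩmlaɾuh]

Rule 1 applies to /i/ (word-initial: before a nasal consonant) → [ĩ].
/m/ stays [m].
/l/ (between /m/ and /a/) fails the environment for rule 2, so it stays [l].
/a/ — between /l/ and /r/; rule 1 does not apply here → [a].
/r/ — between /a/ and /u/, between two vowels — surfaces as [ɾ] (rule 3).
/u/ — between /r/ and /h/; rule 1 does not apply here → [u].
/h/ (word-final) is unaffected → [h].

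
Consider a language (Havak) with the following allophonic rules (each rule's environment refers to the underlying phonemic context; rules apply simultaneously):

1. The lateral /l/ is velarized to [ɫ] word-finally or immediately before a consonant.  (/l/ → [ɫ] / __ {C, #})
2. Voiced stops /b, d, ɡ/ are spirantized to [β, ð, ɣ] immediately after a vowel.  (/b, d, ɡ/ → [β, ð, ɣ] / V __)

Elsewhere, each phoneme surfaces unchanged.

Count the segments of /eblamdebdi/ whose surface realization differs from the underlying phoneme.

Segments that undergo a rule: /b/ → [β] (rule 2); /b/ → [β] (rule 2).
All other segments surface unchanged.

2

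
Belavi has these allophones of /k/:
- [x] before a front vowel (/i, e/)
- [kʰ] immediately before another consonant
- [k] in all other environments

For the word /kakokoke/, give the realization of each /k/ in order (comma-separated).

[k], [k], [k], [x]

Occurrence 1 (position 1): no conditioning environment matches → elsewhere allophone [k].
Occurrence 2 (position 3): no conditioning environment matches → elsewhere allophone [k].
Occurrence 3 (position 5): no conditioning environment matches → elsewhere allophone [k].
Occurrence 4 (position 7): before a front vowel (/i, e/) → [x].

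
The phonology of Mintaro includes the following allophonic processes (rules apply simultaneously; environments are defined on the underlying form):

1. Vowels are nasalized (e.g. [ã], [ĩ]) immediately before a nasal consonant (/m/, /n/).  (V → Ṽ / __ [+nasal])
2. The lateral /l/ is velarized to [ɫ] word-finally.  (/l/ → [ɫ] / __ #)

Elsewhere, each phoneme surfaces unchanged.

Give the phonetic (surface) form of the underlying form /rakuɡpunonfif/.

/r/ stays [r].
/a/ (between /r/ and /k/) is in the target of rule 1 but the environment (before a nasal consonant) is not met → [a].
/k/ — not in any rule's target class → [k].
/u/ — between /k/ and /ɡ/; rule 1 does not apply here → [u].
/ɡ/ — not in any rule's target class → [ɡ].
/p/ stays [p].
/u/ — between /p/ and /n/, before a nasal consonant — surfaces as [ũ] (rule 1).
/n/ (between /u/ and /o/) is unaffected → [n].
/o/ (between /n/ and /n/): before a nasal consonant, so rule 1 applies → [õ].
/n/ (between /o/ and /f/) is unaffected → [n].
/f/ (between /n/ and /i/): no rule targets it → [f].
/i/ (between /f/ and /f/) fails the environment for rule 1, so it stays [i].
/f/ (word-final): no rule targets it → [f].

[rakuɡpũnõnfif]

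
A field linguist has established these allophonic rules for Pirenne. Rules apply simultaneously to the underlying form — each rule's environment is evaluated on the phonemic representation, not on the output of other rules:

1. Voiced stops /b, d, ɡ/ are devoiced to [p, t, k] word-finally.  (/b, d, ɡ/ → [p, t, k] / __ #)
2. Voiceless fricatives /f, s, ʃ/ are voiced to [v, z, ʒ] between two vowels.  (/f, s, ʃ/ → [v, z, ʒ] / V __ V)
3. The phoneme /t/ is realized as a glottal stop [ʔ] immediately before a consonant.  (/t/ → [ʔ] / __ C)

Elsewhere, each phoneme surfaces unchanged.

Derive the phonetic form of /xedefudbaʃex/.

[xedevudbaʒex]

/d/ (between /e/ and /e/) fails the environment for rule 1, so it stays [d].
Rule 2 applies to /f/ (between /e/ and /u/: between two vowels) → [v].
/d/ (between /u/ and /b/): rule 1 targets it, but not word-finally → unchanged [d].
/b/ (between /d/ and /a/): rule 1 targets it, but not word-finally → unchanged [b].
/ʃ/ (between /a/ and /e/): between two vowels, so rule 2 applies → [ʒ].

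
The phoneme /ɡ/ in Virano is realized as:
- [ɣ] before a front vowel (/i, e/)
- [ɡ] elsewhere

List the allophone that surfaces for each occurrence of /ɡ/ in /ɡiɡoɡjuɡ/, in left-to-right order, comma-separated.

Occurrence 1 (position 1): before a front vowel (/i, e/) → [ɣ].
Occurrence 2 (position 3): no conditioning environment matches → elsewhere allophone [ɡ].
Occurrence 3 (position 5): no conditioning environment matches → elsewhere allophone [ɡ].
Occurrence 4 (position 8): no conditioning environment matches → elsewhere allophone [ɡ].

[ɣ], [ɡ], [ɡ], [ɡ]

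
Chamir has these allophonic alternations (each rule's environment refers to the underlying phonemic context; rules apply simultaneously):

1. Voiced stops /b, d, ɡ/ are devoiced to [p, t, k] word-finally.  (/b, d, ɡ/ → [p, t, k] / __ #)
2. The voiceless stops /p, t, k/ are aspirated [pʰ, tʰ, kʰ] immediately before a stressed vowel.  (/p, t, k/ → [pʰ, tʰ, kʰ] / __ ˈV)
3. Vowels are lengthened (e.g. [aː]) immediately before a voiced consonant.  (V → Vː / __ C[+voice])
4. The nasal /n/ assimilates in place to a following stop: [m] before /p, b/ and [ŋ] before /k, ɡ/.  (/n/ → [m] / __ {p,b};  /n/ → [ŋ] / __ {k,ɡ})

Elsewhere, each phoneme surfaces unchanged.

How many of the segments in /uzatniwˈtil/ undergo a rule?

Segments that undergo a rule: /u/ → [uː] (rule 3); /i/ → [iː] (rule 3); /t/ → [tʰ] (rule 2); /i/ → [iː] (rule 3).
All other segments surface unchanged.

4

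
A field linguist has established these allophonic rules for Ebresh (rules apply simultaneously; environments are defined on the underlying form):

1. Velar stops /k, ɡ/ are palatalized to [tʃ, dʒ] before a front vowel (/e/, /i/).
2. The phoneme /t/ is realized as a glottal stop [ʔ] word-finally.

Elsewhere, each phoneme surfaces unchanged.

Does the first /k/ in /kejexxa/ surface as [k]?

No

/k/ — word-initial, before a front vowel — surfaces as [tʃ] (rule 1).
The actual realization is [tʃ], not [k].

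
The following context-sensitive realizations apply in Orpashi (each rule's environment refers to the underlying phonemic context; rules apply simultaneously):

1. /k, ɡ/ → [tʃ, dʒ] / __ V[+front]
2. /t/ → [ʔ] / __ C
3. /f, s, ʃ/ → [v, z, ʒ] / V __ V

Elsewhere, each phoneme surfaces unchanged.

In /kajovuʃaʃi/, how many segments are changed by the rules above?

Segments that undergo a rule: /ʃ/ → [ʒ] (rule 3); /ʃ/ → [ʒ] (rule 3).
All other segments surface unchanged.

2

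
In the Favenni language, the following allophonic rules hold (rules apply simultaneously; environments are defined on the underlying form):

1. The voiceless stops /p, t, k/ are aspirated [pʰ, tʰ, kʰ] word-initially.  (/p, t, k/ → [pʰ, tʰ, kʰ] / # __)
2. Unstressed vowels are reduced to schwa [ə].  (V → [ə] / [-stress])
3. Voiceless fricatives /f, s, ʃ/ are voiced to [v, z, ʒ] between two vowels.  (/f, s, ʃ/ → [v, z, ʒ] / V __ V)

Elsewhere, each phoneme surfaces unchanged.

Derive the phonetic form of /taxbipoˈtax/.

/t/ — word-initial, word-initially — surfaces as [tʰ] (rule 1).
/a/ meets the environment for rule 2 (in an unstressed syllable) → [ə].
/i/ meets the environment for rule 2 (in an unstressed syllable) → [ə].
/p/ (between /i/ and /o/): rule 1 targets it, but not word-initially → unchanged [p].
/o/ — between /p/ and /t/, in an unstressed syllable — surfaces as [ə] (rule 2).
/t/ (between /o/ and /a/): rule 1 targets it, but not word-initially → unchanged [t].
/a/ — between /t/ and /x/; rule 2 does not apply here → [a].

[tʰəxbəpəˈtax]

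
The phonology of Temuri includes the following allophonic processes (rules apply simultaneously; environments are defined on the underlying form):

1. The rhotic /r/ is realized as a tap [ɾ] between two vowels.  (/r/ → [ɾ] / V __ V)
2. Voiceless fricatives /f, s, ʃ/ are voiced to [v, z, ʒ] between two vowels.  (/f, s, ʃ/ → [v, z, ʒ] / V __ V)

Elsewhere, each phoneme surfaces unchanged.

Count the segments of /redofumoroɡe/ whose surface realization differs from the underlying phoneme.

2

Segments that undergo a rule: /f/ → [v] (rule 2); /r/ → [ɾ] (rule 1).
All other segments surface unchanged.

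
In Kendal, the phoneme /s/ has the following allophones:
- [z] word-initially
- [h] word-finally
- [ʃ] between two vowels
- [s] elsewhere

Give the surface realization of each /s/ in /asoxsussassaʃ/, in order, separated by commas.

Occurrence 1 (position 2): between two vowels → [ʃ].
Occurrence 2 (position 5): no conditioning environment matches → elsewhere allophone [s].
Occurrence 3 (position 7): no conditioning environment matches → elsewhere allophone [s].
Occurrence 4 (position 8): no conditioning environment matches → elsewhere allophone [s].
Occurrence 5 (position 10): no conditioning environment matches → elsewhere allophone [s].
Occurrence 6 (position 11): no conditioning environment matches → elsewhere allophone [s].

[ʃ], [s], [s], [s], [s], [s]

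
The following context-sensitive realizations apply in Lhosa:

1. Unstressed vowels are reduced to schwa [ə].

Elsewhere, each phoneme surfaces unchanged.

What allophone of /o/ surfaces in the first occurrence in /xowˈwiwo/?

Rule 1 applies to /o/ (between /x/ and /w/: in an unstressed syllable) → [ə].

[ə]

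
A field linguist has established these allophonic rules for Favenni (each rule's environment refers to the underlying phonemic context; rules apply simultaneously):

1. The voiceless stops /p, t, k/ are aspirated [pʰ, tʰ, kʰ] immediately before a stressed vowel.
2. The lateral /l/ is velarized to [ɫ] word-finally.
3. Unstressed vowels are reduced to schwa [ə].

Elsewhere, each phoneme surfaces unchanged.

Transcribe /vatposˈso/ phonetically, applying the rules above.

Rule 3 applies to /a/ (between /v/ and /t/: in an unstressed syllable) → [ə].
/t/ (between /a/ and /p/): rule 1 targets it, but not immediately before a stressed vowel → unchanged [t].
/p/ (between /t/ and /o/): rule 1 targets it, but not immediately before a stressed vowel → unchanged [p].
/o/ (between /p/ and /s/) occurs in an unstressed syllable → [ə] by rule 3.
/o/ (word-final) is in the target of rule 3 but the environment (in an unstressed syllable) is not met → [o].

[vətpəsˈso]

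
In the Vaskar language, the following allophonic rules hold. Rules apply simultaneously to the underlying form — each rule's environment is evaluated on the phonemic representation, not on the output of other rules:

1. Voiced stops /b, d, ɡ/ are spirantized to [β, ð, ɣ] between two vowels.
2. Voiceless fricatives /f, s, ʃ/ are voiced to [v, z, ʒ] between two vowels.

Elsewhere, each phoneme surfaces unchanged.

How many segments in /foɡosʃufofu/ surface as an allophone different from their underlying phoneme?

Segments that undergo a rule: /ɡ/ → [ɣ] (rule 1); /f/ → [v] (rule 2); /f/ → [v] (rule 2).
All other segments surface unchanged.

3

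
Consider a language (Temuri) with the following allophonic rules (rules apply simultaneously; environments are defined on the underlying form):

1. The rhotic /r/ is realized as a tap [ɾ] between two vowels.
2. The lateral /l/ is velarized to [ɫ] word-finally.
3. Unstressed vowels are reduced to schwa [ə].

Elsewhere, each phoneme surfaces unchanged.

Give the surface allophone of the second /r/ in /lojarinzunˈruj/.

[r]

/r/ (between /n/ and /u/): rule 1 targets it, but not between two vowels → unchanged [r].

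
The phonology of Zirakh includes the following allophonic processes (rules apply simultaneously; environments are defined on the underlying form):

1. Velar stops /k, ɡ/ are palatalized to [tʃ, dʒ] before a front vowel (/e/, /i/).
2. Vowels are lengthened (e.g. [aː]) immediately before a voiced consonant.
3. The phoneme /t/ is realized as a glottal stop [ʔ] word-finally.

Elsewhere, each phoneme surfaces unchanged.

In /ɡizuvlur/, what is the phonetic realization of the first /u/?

/u/ meets the environment for rule 2 (before a voiced consonant) → [uː].

[uː]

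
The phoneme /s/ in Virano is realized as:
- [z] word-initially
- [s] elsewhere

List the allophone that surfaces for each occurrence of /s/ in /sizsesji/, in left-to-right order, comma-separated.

Occurrence 1 (position 1): word-initially → [z].
Occurrence 2 (position 4): no conditioning environment matches → elsewhere allophone [s].
Occurrence 3 (position 6): no conditioning environment matches → elsewhere allophone [s].

[z], [s], [s]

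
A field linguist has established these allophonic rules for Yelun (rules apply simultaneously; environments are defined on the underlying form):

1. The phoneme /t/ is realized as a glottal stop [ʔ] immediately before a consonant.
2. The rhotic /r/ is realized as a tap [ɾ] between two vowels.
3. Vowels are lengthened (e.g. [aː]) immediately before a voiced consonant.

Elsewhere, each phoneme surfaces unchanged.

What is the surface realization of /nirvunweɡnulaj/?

[niːrvuːnweːɡnuːlaːj]

/n/ (word-initial): no rule targets it → [n].
Rule 3 applies to /i/ (between /n/ and /r/: before a voiced consonant) → [iː].
/r/ — between /i/ and /v/; rule 2 does not apply here → [r].
/v/ (between /r/ and /u/) is unaffected → [v].
/u/ (between /v/ and /n/): before a voiced consonant, so rule 3 applies → [uː].
/n/ (between /u/ and /w/) is unaffected → [n].
/w/ — not in any rule's target class → [w].
/e/ meets the environment for rule 3 (before a voiced consonant) → [eː].
/ɡ/ — not in any rule's target class → [ɡ].
/n/ — not in any rule's target class → [n].
/u/ meets the environment for rule 3 (before a voiced consonant) → [uː].
/l/ stays [l].
Rule 3 applies to /a/ (between /l/ and /j/: before a voiced consonant) → [aː].
/j/ (word-final) is unaffected → [j].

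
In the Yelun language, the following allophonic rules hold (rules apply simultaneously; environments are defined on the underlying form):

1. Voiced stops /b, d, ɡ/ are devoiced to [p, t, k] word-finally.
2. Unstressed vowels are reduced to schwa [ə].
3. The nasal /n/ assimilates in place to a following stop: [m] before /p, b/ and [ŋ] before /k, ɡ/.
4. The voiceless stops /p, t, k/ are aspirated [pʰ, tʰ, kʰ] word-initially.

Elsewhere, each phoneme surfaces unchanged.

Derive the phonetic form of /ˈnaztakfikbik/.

/n/ (word-initial): rule 3 targets it, but not before a labial or velar stop → unchanged [n].
/a/ (between /n/ and /z/) is in the target of rule 2 but the environment (in an unstressed syllable) is not met → [a].
/z/ (between /a/ and /t/): no rule targets it → [z].
/t/ (between /z/ and /a/): rule 4 targets it, but not word-initially → unchanged [t].
/a/ (between /t/ and /k/) occurs in an unstressed syllable → [ə] by rule 2.
/k/ — between /a/ and /f/; rule 4 does not apply here → [k].
/f/ stays [f].
/i/ (between /f/ and /k/) occurs in an unstressed syllable → [ə] by rule 2.
/k/ (between /i/ and /b/) is in the target of rule 4 but the environment (word-initially) is not met → [k].
/b/ (between /k/ and /i/): rule 1 targets it, but not word-finally → unchanged [b].
/i/ — between /b/ and /k/, in an unstressed syllable — surfaces as [ə] (rule 2).
/k/ (word-final) fails the environment for rule 4, so it stays [k].

[ˈnaztəkfəkbək]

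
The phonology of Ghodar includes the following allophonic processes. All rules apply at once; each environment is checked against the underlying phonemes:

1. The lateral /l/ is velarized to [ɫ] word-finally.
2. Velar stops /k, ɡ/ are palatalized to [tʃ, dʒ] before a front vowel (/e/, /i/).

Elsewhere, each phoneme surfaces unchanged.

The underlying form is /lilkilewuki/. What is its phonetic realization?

[liltʃilewutʃi]

/l/ (word-initial) fails the environment for rule 1, so it stays [l].
/i/ (between /l/ and /l/): no rule targets it → [i].
/l/ — between /i/ and /k/; rule 1 does not apply here → [l].
/k/ (between /l/ and /i/) occurs before a front vowel → [tʃ] by rule 2.
/i/ stays [i].
/l/ (between /i/ and /e/) is in the target of rule 1 but the environment (word-finally) is not met → [l].
/e/ (between /l/ and /w/) is unaffected → [e].
/w/ stays [w].
/u/ stays [u].
/k/ — between /u/ and /i/, before a front vowel — surfaces as [tʃ] (rule 2).
/i/ (word-final) is unaffected → [i].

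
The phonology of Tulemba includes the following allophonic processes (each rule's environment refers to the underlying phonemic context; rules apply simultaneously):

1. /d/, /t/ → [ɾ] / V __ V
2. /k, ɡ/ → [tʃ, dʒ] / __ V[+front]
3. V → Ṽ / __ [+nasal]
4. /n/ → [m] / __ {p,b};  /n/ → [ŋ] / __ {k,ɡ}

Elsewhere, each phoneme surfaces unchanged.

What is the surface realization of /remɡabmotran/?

/r/ — not in any rule's target class → [r].
/e/ (between /r/ and /m/) occurs before a nasal consonant → [ẽ] by rule 3.
/m/ stays [m].
/ɡ/ (between /m/ and /a/) is in the target of rule 2 but the environment (before a front vowel) is not met → [ɡ].
/a/ (between /ɡ/ and /b/) fails the environment for rule 3, so it stays [a].
/b/ (between /a/ and /m/) is unaffected → [b].
/m/ — not in any rule's target class → [m].
/o/ (between /m/ and /t/) is in the target of rule 3 but the environment (before a nasal consonant) is not met → [o].
/t/ (between /o/ and /r/): rule 1 targets it, but not between two vowels → unchanged [t].
/r/ (between /t/ and /a/) is unaffected → [r].
/a/ (between /r/ and /n/) occurs before a nasal consonant → [ã] by rule 3.
/n/ — word-final; rule 4 does not apply here → [n].

[rẽmɡabmotrãn]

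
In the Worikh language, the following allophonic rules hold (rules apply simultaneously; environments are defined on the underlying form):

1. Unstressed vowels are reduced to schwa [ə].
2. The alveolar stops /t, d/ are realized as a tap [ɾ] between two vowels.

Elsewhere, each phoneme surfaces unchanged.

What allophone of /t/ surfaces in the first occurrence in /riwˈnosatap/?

/t/ — between /a/ and /a/, between two vowels — surfaces as [ɾ] (rule 2).

[ɾ]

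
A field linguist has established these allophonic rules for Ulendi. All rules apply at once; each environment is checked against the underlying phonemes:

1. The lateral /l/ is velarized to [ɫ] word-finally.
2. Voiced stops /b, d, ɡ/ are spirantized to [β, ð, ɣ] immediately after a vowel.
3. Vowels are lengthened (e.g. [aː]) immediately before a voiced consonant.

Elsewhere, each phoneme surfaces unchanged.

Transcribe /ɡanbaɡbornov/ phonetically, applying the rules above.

/ɡ/ (word-initial) is in the target of rule 2 but the environment (immediately after a vowel) is not met → [ɡ].
Rule 3 applies to /a/ (between /ɡ/ and /n/: before a voiced consonant) → [aː].
/n/ (between /a/ and /b/) is unaffected → [n].
/b/ — between /n/ and /a/; rule 2 does not apply here → [b].
/a/ (between /b/ and /ɡ/): before a voiced consonant, so rule 3 applies → [aː].
/ɡ/ — between /a/ and /b/, immediately after a vowel — surfaces as [ɣ] (rule 2).
/b/ (between /ɡ/ and /o/): rule 2 targets it, but not immediately after a vowel → unchanged [b].
/o/ — between /b/ and /r/, before a voiced consonant — surfaces as [oː] (rule 3).
/r/ (between /o/ and /n/) is unaffected → [r].
/n/ stays [n].
Rule 3 applies to /o/ (between /n/ and /v/: before a voiced consonant) → [oː].
/v/ (word-final) is unaffected → [v].

[ɡaːnbaːɣboːrnoːv]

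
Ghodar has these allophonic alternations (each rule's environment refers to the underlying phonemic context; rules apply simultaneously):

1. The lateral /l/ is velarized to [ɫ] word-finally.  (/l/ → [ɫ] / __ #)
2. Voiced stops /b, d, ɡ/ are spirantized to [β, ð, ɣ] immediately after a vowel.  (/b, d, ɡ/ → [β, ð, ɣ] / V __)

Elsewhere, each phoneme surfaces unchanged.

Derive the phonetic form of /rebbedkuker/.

/r/ stays [r].
/e/ — not in any rule's target class → [e].
/b/ meets the environment for rule 2 (immediately after a vowel) → [β].
/b/ (between /b/ and /e/) fails the environment for rule 2, so it stays [b].
/e/ (between /b/ and /d/) is unaffected → [e].
Rule 2 applies to /d/ (between /e/ and /k/: immediately after a vowel) → [ð].
/k/ — not in any rule's target class → [k].
/u/ (between /k/ and /k/): no rule targets it → [u].
/k/ (between /u/ and /e/) is unaffected → [k].
/e/ (between /k/ and /r/) is unaffected → [e].
/r/ (word-final) is unaffected → [r].

[reβbeðkuker]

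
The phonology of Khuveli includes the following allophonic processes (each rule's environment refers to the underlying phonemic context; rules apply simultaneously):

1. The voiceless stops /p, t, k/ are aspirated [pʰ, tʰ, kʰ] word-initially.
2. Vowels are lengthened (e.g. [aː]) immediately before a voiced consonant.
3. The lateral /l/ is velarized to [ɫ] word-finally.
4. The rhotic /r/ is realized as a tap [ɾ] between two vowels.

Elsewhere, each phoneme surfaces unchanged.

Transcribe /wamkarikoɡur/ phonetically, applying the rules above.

Rule 2 applies to /a/ (between /w/ and /m/: before a voiced consonant) → [aː].
/k/ (between /m/ and /a/): rule 1 targets it, but not word-initially → unchanged [k].
/a/ — between /k/ and /r/, before a voiced consonant — surfaces as [aː] (rule 2).
/r/ — between /a/ and /i/, between two vowels — surfaces as [ɾ] (rule 4).
/i/ — between /r/ and /k/; rule 2 does not apply here → [i].
/k/ (between /i/ and /o/) is in the target of rule 1 but the environment (word-initially) is not met → [k].
/o/ — between /k/ and /ɡ/, before a voiced consonant — surfaces as [oː] (rule 2).
/u/ meets the environment for rule 2 (before a voiced consonant) → [uː].
/r/ (word-final) fails the environment for rule 4, so it stays [r].

[waːmkaːɾikoːɡuːr]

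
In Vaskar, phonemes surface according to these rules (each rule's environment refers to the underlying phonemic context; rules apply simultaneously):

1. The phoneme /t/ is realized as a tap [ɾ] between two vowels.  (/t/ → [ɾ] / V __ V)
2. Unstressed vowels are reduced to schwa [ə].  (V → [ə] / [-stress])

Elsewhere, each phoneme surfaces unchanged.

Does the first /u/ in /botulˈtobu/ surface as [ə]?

Rule 2 applies to /u/ (between /t/ and /l/: in an unstressed syllable) → [ə].
The actual realization is [ə], which matches [ə].

Yes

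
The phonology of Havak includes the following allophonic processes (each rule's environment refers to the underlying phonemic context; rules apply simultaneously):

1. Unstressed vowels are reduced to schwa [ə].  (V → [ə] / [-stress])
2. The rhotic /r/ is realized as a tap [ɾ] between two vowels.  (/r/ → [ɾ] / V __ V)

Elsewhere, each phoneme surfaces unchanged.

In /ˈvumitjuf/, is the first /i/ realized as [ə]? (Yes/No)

/i/ meets the environment for rule 1 (in an unstressed syllable) → [ə].
The actual realization is [ə], which matches [ə].

Yes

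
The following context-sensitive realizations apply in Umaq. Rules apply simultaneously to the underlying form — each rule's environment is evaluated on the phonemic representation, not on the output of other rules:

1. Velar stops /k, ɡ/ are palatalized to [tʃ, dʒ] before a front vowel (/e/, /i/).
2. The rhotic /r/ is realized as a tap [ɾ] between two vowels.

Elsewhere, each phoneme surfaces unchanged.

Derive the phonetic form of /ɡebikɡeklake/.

[dʒebikdʒeklatʃe]

/ɡ/ meets the environment for rule 1 (before a front vowel) → [dʒ].
/k/ (between /i/ and /ɡ/) fails the environment for rule 1, so it stays [k].
Rule 1 applies to /ɡ/ (between /k/ and /e/: before a front vowel) → [dʒ].
/k/ (between /e/ and /l/): rule 1 targets it, but not before a front vowel → unchanged [k].
/k/ meets the environment for rule 1 (before a front vowel) → [tʃ].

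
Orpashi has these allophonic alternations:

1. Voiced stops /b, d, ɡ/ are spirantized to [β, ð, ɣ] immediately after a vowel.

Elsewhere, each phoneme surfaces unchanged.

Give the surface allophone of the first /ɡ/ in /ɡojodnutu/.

[ɡ]

/ɡ/ — word-initial; rule 1 does not apply here → [ɡ].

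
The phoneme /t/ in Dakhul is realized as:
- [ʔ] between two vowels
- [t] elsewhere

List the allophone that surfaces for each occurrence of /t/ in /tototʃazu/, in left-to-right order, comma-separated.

Occurrence 1 (position 1): no conditioning environment matches → elsewhere allophone [t].
Occurrence 2 (position 3): between two vowels → [ʔ].
Occurrence 3 (position 5): no conditioning environment matches → elsewhere allophone [t].

[t], [ʔ], [t]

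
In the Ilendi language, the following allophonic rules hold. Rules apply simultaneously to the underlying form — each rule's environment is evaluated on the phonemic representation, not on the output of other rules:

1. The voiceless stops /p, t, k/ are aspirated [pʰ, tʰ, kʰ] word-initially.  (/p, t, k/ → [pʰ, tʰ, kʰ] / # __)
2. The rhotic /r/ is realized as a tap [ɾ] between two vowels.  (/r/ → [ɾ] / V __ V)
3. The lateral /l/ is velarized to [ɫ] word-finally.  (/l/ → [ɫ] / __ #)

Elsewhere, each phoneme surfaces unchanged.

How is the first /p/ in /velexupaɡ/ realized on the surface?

[p]

/p/ (between /u/ and /a/): rule 1 targets it, but not word-initially → unchanged [p].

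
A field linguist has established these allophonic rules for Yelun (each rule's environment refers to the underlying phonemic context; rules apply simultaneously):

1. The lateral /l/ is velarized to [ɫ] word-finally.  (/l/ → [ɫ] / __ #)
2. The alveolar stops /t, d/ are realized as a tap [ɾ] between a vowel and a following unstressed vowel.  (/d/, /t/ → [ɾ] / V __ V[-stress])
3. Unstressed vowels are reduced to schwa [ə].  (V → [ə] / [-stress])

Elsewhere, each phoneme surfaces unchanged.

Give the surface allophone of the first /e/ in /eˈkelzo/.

[ə]

Rule 3 applies to /e/ (word-initial: in an unstressed syllable) → [ə].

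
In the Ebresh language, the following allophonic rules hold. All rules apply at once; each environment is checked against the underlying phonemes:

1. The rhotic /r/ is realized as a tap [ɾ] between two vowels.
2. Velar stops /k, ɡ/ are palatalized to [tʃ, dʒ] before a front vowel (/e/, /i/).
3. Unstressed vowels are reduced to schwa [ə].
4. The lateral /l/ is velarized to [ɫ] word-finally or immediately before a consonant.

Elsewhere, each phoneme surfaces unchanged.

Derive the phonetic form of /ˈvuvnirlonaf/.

[ˈvuvnərlənəf]

/u/ (between /v/ and /v/) fails the environment for rule 3, so it stays [u].
/i/ (between /n/ and /r/) occurs in an unstressed syllable → [ə] by rule 3.
/r/ (between /i/ and /l/) fails the environment for rule 1, so it stays [r].
/l/ — between /r/ and /o/; rule 4 does not apply here → [l].
/o/ meets the environment for rule 3 (in an unstressed syllable) → [ə].
/a/ — between /n/ and /f/, in an unstressed syllable — surfaces as [ə] (rule 3).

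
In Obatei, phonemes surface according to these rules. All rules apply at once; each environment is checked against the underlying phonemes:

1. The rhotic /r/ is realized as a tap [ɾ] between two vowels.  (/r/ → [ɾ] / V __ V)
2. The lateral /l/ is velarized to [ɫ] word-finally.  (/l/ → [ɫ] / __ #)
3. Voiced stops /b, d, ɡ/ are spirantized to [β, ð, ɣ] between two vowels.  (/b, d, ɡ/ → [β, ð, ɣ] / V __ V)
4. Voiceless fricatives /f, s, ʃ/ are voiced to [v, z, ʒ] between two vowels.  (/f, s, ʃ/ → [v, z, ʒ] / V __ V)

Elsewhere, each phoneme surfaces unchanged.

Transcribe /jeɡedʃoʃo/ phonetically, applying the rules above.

[jeɣedʃoʒo]

/j/ — not in any rule's target class → [j].
/e/ stays [e].
Rule 3 applies to /ɡ/ (between /e/ and /e/: between two vowels) → [ɣ].
/e/ (between /ɡ/ and /d/) is unaffected → [e].
/d/ (between /e/ and /ʃ/) fails the environment for rule 3, so it stays [d].
/ʃ/ (between /d/ and /o/) fails the environment for rule 4, so it stays [ʃ].
/o/ — not in any rule's target class → [o].
Rule 4 applies to /ʃ/ (between /o/ and /o/: between two vowels) → [ʒ].
/o/ (word-final) is unaffected → [o].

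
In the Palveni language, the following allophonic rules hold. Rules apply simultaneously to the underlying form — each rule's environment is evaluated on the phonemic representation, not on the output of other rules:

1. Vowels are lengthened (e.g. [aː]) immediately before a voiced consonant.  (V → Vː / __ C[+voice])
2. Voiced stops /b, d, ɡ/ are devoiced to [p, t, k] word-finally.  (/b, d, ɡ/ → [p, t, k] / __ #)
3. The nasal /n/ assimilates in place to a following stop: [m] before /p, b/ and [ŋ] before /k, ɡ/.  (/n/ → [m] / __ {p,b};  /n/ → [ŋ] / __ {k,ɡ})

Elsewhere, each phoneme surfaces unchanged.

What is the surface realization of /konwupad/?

[koːnwupaːt]

/k/ (word-initial) is unaffected → [k].
/o/ (between /k/ and /n/) occurs before a voiced consonant → [oː] by rule 1.
/n/ (between /o/ and /w/): rule 3 targets it, but not before a labial or velar stop → unchanged [n].
/w/ (between /n/ and /u/): no rule targets it → [w].
/u/ — between /w/ and /p/; rule 1 does not apply here → [u].
/p/ stays [p].
Rule 1 applies to /a/ (between /p/ and /d/: before a voiced consonant) → [aː].
/d/ — word-final, word-finally — surfaces as [t] (rule 2).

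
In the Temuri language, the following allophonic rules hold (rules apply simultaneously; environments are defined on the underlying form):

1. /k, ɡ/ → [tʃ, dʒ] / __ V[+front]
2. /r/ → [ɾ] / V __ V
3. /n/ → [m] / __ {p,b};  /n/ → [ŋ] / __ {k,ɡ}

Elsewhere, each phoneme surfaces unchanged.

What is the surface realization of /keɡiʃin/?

[tʃedʒiʃin]

/k/ (word-initial) occurs before a front vowel → [tʃ] by rule 1.
/ɡ/ (between /e/ and /i/): before a front vowel, so rule 1 applies → [dʒ].
/n/ — word-final; rule 3 does not apply here → [n].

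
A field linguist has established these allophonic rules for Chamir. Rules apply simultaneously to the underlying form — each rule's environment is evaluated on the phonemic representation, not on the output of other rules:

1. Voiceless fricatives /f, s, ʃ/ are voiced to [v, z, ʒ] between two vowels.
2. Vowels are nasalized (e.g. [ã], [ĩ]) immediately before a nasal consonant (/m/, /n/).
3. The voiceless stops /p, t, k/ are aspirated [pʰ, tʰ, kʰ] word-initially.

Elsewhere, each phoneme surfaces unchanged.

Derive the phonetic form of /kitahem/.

[kʰitahẽm]

/k/ meets the environment for rule 3 (word-initially) → [kʰ].
/i/ (between /k/ and /t/) is in the target of rule 2 but the environment (before a nasal consonant) is not met → [i].
/t/ (between /i/ and /a/): rule 3 targets it, but not word-initially → unchanged [t].
/a/ (between /t/ and /h/) is in the target of rule 2 but the environment (before a nasal consonant) is not met → [a].
Rule 2 applies to /e/ (between /h/ and /m/: before a nasal consonant) → [ẽ].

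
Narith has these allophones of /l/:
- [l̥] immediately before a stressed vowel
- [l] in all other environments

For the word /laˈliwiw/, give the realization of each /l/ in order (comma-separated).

[l], [l̥]

Occurrence 1 (position 1): no conditioning environment matches → elsewhere allophone [l].
Occurrence 2 (position 3): immediately before a stressed vowel → [l̥].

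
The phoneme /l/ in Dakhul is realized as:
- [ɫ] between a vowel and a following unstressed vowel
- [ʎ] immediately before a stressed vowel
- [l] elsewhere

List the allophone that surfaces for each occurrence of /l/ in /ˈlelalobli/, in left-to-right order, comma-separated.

Occurrence 1 (position 1): immediately before a stressed vowel → [ʎ].
Occurrence 2 (position 3): between a vowel and a following unstressed vowel → [ɫ].
Occurrence 3 (position 5): between a vowel and a following unstressed vowel → [ɫ].
Occurrence 4 (position 8): no conditioning environment matches → elsewhere allophone [l].

[ʎ], [ɫ], [ɫ], [l]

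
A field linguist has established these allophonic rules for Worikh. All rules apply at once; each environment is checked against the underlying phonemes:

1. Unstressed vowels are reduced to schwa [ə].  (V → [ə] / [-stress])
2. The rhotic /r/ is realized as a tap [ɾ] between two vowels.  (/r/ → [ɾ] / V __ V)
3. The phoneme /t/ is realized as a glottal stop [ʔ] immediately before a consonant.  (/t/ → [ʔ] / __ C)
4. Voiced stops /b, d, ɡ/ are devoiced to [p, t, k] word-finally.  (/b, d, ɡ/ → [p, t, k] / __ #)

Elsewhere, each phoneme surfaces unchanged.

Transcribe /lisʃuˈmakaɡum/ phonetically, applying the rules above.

[ləsʃəˈmakəɡəm]

/l/ — not in any rule's target class → [l].
/i/ (between /l/ and /s/) occurs in an unstressed syllable → [ə] by rule 1.
/s/ (between /i/ and /ʃ/) is unaffected → [s].
/ʃ/ (between /s/ and /u/): no rule targets it → [ʃ].
/u/ (between /ʃ/ and /m/): in an unstressed syllable, so rule 1 applies → [ə].
/m/ stays [m].
/a/ (between /m/ and /k/) is in the target of rule 1 but the environment (in an unstressed syllable) is not met → [a].
/k/ (between /a/ and /a/) is unaffected → [k].
/a/ meets the environment for rule 1 (in an unstressed syllable) → [ə].
/ɡ/ (between /a/ and /u/) fails the environment for rule 4, so it stays [ɡ].
/u/ meets the environment for rule 1 (in an unstressed syllable) → [ə].
/m/ (word-final): no rule targets it → [m].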